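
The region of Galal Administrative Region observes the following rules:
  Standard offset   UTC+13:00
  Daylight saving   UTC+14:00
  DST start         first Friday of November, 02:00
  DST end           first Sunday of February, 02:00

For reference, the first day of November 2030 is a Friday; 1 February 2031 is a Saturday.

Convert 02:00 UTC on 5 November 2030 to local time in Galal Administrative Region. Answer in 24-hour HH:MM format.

1 November 2030 is a Friday, so the first Friday is November 1.
1 February 2031 is a Saturday, so the first Sunday is February 2.
At the standard offset (UTC+13:00), 02:00 UTC + 13h = 15:00 Galal Administrative Region standard time.
The standard-time date in Galal Administrative Region, 5 November 2030, falls between 1 November 2030 and 2 February 2031, so daylight saving is in effect and Galal Administrative Region is at UTC+14:00.
02:00 UTC + 14h = 16:00 local.

16:00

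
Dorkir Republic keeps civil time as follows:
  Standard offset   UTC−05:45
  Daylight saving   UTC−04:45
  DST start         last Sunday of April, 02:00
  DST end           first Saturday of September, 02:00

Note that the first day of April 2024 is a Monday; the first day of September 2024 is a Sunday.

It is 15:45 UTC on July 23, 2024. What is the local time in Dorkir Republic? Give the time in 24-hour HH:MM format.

1 April 2024 is a Monday, so Sundays fall on 7, 14, 21, 28; the last is April 28.
1 September 2024 is a Sunday, so the first Saturday is September 7.
At the standard offset (UTC−05:45), 15:45 UTC − 5h45m = 10:00 Dorkir Republic standard time.
Daylight saving runs 28 April – 7 September; the standard-time date in Dorkir Republic, July 23, 2024, is inside that window, so Dorkir Republic is at UTC−04:45.
15:45 UTC − 4h45m = 11:00 local.

11:00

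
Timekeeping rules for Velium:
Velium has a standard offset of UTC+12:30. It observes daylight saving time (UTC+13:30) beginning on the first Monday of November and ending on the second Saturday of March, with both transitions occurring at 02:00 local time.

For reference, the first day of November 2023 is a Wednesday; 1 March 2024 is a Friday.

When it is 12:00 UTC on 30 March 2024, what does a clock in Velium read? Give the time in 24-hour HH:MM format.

00:30

1 November 2023 is a Wednesday, so the first Monday is November 6.
1 March 2024 is a Friday, so the first Saturday is March 2 and the second is March 9.
At the standard offset (UTC+12:30), 12:00 UTC + 12h30m = 00:30 Velium standard time (rolling into the next day, 31 March 2024).
The standard-time date in Velium, 31 March 2024, does not fall between 6 November 2023 and 9 March 2024, so daylight saving is not in effect and Velium is at UTC+12:30.
12:00 UTC + 12h30m = 00:30 local (rolling into the next day, 31 March 2024).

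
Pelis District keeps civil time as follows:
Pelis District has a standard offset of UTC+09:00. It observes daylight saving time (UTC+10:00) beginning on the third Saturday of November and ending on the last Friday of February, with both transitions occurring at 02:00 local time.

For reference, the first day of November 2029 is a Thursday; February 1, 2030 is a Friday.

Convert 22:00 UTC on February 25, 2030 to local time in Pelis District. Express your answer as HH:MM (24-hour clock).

1 November 2029 is a Thursday, so the first Saturday is November 3 and the third is November 17.
1 February 2030 is a Friday, so Fridays fall on 1, 8, 15, 22; the last is February 22.
At the standard offset (UTC+09:00), 22:00 UTC + 9h = 07:00 Pelis District standard time (rolling into the next day, 26 February 2030).
The standard-time date in Pelis District, February 26, 2030, does not fall between 17 November 2029 and 22 February 2030, so daylight saving is not in effect and Pelis District is at UTC+09:00.
22:00 UTC + 9h = 07:00 local (rolling into the next day, 26 February 2030).

07:00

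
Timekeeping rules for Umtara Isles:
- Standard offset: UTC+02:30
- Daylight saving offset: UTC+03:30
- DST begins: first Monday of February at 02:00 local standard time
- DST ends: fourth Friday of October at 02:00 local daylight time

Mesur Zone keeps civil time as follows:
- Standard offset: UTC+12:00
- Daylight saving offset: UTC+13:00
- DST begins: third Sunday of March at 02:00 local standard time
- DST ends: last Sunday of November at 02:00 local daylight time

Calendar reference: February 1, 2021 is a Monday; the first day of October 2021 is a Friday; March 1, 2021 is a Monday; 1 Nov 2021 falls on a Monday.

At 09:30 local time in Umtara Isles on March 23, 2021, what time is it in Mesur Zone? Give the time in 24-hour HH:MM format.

1 February 2021 is a Monday, so the first Monday is February 1.
1 October 2021 is a Friday, so the first Friday is October 1 and the fourth is October 22.
March 23, 2021 lies within the daylight-saving period (1 February – 22 October), so Umtara Isles is on daylight time, UTC+03:30.
09:30 Umtara Isles − 3h30m = 06:00 UTC.
1 March 2021 is a Monday, so the first Sunday is March 7 and the third is March 21.
1 November 2021 is a Monday, so Sundays fall on 7, 14, 21, 28; the last is November 28.
At the standard offset (UTC+12:00), 06:00 UTC + 12h = 18:00 Mesur Zone standard time.
Daylight saving runs 21 March – 28 November; the standard-time date in Mesur Zone, March 23, 2021, is inside that window, so Mesur Zone is at UTC+13:00.
06:00 UTC + 13h = 19:00 Mesur Zone.

19:00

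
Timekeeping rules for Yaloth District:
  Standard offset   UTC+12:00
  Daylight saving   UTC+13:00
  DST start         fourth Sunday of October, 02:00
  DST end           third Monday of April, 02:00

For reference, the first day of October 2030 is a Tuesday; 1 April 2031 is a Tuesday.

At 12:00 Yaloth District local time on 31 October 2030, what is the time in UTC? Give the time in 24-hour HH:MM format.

1 October 2030 is a Tuesday, so the first Sunday is October 6 and the fourth is October 27.
1 April 2031 is a Tuesday, so the first Monday is April 7 and the third is April 21.
31 October 2030 falls between 27 October 2030 and 21 April 2031, so daylight saving is in effect and Yaloth District is at UTC+13:00.
12:00 local − 13h = 23:00 UTC (rolling into the previous day, 30 October 2030).

23:00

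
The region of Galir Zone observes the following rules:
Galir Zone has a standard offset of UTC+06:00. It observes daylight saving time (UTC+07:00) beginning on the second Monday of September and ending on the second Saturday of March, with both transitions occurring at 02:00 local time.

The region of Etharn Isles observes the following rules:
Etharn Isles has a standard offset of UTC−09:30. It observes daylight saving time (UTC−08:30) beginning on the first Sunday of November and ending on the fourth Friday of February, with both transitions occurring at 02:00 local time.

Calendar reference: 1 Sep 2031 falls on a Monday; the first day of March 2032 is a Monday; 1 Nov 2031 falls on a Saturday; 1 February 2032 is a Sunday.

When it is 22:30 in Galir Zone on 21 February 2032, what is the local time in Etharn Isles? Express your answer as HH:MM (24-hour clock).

1 September 2031 is a Monday, so the first Monday is September 1 and the second is September 8.
1 March 2032 is a Monday, so the first Saturday is March 6 and the second is March 13.
Daylight saving runs 8 September 2031 – 13 March 2032; 21 February 2032 is inside that window, so Galir Zone is at UTC+07:00.
22:30 Galir Zone − 7h = 15:30 UTC.
1 November 2031 is a Saturday, so the first Sunday is November 2.
1 February 2032 is a Sunday, so the first Friday is February 6 and the fourth is February 27.
At the standard offset (UTC−09:30), 15:30 UTC − 9h30m = 06:00 Etharn Isles standard time.
Daylight saving runs 2 November 2031 – 27 February 2032; the standard-time date in Etharn Isles, 21 February 2032, is inside that window, so Etharn Isles is at UTC−08:30.
15:30 UTC − 8h30m = 07:00 Etharn Isles.

07:00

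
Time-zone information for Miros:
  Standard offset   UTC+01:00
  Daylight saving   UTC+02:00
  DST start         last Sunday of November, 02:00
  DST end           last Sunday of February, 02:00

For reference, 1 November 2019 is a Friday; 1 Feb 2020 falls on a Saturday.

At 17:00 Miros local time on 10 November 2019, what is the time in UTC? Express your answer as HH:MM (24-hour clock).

16:00

1 November 2019 is a Friday, so Sundays fall on 3, 10, 17, 24; the last is November 24.
1 February 2020 is a Saturday, so Sundays fall on 2, 9, 16, 23; the last is February 23.
10 November 2019 does not fall between 24 November 2019 and 23 February 2020, so daylight saving is not in effect and Miros is at UTC+01:00.
17:00 local − 1h = 16:00 UTC.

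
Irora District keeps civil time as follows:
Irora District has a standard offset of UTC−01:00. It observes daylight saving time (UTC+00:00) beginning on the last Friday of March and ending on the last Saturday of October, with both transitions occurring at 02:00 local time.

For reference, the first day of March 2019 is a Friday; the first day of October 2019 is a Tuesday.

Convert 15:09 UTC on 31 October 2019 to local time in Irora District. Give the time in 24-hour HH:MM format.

14:09

1 March 2019 is a Friday, so Fridays fall on 1, 8, 15, 22, 29; the last is March 29.
1 October 2019 is a Tuesday, so Saturdays fall on 5, 12, 19, 26; the last is October 26.
At the standard offset (UTC−01:00), 15:09 UTC − 1h = 14:09 Irora District standard time.
Daylight saving runs 29 March – 26 October; the standard-time date in Irora District, 31 October 2019, is outside that window, so Irora District is on standard time at UTC−01:00.
15:09 UTC − 1h = 14:09 local.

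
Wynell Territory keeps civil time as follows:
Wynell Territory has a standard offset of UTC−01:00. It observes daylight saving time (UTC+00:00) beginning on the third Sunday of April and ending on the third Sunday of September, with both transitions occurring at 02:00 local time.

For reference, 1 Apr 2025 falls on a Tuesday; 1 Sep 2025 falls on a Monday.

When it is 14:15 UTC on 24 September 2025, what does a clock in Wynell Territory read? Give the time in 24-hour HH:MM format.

13:15

1 April 2025 is a Tuesday, so the first Sunday is April 6 and the third is April 20.
1 September 2025 is a Monday, so the first Sunday is September 7 and the third is September 21.
At the standard offset (UTC−01:00), 14:15 UTC − 1h = 13:15 Wynell Territory standard time.
Daylight saving runs 20 April – 21 September; the standard-time date in Wynell Territory, 24 September 2025, is outside that window, so Wynell Territory is on standard time at UTC−01:00.
14:15 UTC − 1h = 13:15 local.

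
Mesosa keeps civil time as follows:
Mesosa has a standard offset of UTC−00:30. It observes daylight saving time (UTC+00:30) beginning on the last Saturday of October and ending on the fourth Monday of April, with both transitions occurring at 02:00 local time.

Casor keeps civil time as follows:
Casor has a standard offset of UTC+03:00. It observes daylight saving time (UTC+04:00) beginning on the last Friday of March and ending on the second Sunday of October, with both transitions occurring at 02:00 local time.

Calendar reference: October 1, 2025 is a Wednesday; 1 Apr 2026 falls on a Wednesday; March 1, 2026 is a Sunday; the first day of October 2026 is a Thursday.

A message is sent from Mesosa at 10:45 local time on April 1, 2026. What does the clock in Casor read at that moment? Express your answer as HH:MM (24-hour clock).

1 October 2025 is a Wednesday, so Saturdays fall on 4, 11, 18, 25; the last is October 25.
1 April 2026 is a Wednesday, so the first Monday is April 6 and the fourth is April 27.
April 1, 2026 lies within the daylight-saving period (25 October 2025 – 27 April 2026), so Mesosa is on daylight time, UTC+00:30.
10:45 Mesosa − 0h30m = 10:15 UTC.
1 March 2026 is a Sunday, so Fridays fall on 6, 13, 20, 27; the last is March 27.
1 October 2026 is a Thursday, so the first Sunday is October 4 and the second is October 11.
At the standard offset (UTC+03:00), 10:15 UTC + 3h = 13:15 Casor standard time.
Daylight saving runs 27 March – 11 October; the standard-time date in Casor, April 1, 2026, is inside that window, so Casor is at UTC+04:00.
10:15 UTC + 4h = 14:15 Casor.

14:15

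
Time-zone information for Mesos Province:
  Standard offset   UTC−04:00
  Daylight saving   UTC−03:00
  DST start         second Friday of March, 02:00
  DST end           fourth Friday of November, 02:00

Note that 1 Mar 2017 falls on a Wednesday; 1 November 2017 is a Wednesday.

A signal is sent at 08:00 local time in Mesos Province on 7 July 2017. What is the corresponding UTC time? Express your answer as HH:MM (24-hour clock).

1 March 2017 is a Wednesday, so the first Friday is March 3 and the second is March 10.
1 November 2017 is a Wednesday, so the first Friday is November 3 and the fourth is November 24.
7 July 2017 lies within the daylight-saving period (10 March – 24 November), so Mesos Province is on daylight time, UTC−03:00.
08:00 local + 3h = 11:00 UTC.

11:00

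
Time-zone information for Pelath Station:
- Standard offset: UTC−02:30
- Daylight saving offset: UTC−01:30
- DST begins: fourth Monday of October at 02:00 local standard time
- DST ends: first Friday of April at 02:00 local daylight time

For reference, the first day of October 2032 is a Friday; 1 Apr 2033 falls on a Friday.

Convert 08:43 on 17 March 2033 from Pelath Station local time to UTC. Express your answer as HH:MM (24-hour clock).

1 October 2032 is a Friday, so the first Monday is October 4 and the fourth is October 25.
1 April 2033 is a Friday, so the first Friday is April 1.
17 March 2033 lies within the daylight-saving period (25 October 2032 – 1 April 2033), so Pelath Station is on daylight time, UTC−01:30.
08:43 local + 1h30m = 10:13 UTC.

10:13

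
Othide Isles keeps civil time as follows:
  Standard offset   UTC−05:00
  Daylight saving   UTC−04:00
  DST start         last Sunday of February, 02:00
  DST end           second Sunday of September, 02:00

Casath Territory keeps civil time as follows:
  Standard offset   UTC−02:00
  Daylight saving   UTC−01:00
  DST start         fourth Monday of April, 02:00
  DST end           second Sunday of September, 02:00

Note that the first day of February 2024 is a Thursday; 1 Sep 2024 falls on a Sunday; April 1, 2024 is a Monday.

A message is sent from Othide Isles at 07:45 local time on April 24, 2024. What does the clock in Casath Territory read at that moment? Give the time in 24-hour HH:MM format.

10:45

1 February 2024 is a Thursday, so Sundays fall on 4, 11, 18, 25; the last is February 25.
1 September 2024 is a Sunday, so the first Sunday is September 1 and the second is September 8.
Daylight saving runs 25 February – 8 September; April 24, 2024 is inside that window, so Othide Isles is at UTC−04:00.
07:45 Othide Isles + 4h = 11:45 UTC.
1 April 2024 is a Monday, so the first Monday is April 1 and the fourth is April 22.
1 September 2024 is a Sunday, so the first Sunday is September 1 and the second is September 8.
At the standard offset (UTC−02:00), 11:45 UTC − 2h = 09:45 Casath Territory standard time.
The standard-time date in Casath Territory, April 24, 2024, lies within the daylight-saving period (22 April – 8 September), so Casath Territory is on daylight time, UTC−01:00.
11:45 UTC − 1h = 10:45 Casath Territory.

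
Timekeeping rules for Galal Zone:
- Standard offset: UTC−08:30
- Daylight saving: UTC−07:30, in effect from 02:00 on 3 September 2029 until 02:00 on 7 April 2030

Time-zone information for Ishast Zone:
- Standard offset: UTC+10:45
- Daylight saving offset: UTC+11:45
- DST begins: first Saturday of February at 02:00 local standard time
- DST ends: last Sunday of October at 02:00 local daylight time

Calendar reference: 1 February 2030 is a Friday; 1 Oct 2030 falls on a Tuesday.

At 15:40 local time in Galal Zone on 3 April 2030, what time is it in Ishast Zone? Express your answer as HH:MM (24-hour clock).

10:55

Daylight saving runs 3 September 2029 – 7 April 2030; 3 April 2030 is inside that window, so Galal Zone is at UTC−07:30.
15:40 Galal Zone + 7h30m = 23:10 UTC.
1 February 2030 is a Friday, so the first Saturday is February 2.
1 October 2030 is a Tuesday, so Sundays fall on 6, 13, 20, 27; the last is October 27.
At the standard offset (UTC+10:45), 23:10 UTC + 10h45m = 09:55 Ishast Zone standard time (rolling into the next day, 4 April 2030).
Daylight saving runs 2 February – 27 October; the standard-time date in Ishast Zone, 4 April 2030, is inside that window, so Ishast Zone is at UTC+11:45.
23:10 UTC + 11h45m = 10:55 Ishast Zone (rolling into the next day, 4 April 2030).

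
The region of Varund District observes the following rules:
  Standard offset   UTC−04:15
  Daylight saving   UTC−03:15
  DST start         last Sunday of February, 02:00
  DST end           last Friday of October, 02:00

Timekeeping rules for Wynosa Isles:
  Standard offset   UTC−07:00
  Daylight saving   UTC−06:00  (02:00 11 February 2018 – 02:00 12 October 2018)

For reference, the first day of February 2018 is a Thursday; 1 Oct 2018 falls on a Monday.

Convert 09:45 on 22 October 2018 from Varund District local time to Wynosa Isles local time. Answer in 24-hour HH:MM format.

06:00

1 February 2018 is a Thursday, so Sundays fall on 4, 11, 18, 25; the last is February 25.
1 October 2018 is a Monday, so Fridays fall on 5, 12, 19, 26; the last is October 26.
22 October 2018 lies within the daylight-saving period (25 February – 26 October), so Varund District is on daylight time, UTC−03:15.
09:45 Varund District + 3h15m = 13:00 UTC.
At the standard offset (UTC−07:00), 13:00 UTC − 7h = 06:00 Wynosa Isles standard time.
The standard-time date in Wynosa Isles, 22 October 2018, is outside the daylight-saving period (11 February – 12 October), so Wynosa Isles is on standard time, UTC−07:00.
13:00 UTC − 7h = 06:00 Wynosa Isles.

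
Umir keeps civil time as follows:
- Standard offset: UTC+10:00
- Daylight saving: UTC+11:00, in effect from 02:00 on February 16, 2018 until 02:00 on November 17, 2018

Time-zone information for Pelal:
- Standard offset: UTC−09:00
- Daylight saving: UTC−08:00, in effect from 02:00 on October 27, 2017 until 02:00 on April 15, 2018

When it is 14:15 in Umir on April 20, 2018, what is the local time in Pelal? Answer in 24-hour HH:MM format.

April 20, 2018 falls between 16 February and 17 November, so daylight saving is in effect and Umir is at UTC+11:00.
14:15 Umir − 11h = 03:15 UTC.
At the standard offset (UTC−09:00), 03:15 UTC − 9h = 18:15 Pelal standard time (rolling into the previous day, 19 April 2018).
The standard-time date in Pelal, April 19, 2018, is outside the daylight-saving period (27 October 2017 – 15 April 2018), so Pelal is on standard time, UTC−09:00.
03:15 UTC − 9h = 18:15 Pelal (rolling into the previous day, 19 April 2018).

18:15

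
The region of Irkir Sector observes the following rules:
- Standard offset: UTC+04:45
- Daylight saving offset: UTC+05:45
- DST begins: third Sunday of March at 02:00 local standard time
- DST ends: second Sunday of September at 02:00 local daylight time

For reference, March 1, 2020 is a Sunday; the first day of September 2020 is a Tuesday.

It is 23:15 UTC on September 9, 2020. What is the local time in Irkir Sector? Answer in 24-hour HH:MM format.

05:00

1 March 2020 is a Sunday, so the first Sunday is March 1 and the third is March 15.
1 September 2020 is a Tuesday, so the first Sunday is September 6 and the second is September 13.
At the standard offset (UTC+04:45), 23:15 UTC + 4h45m = 04:00 Irkir Sector standard time (rolling into the next day, 10 September 2020).
Daylight saving runs 15 March – 13 September; the standard-time date in Irkir Sector, September 10, 2020, is inside that window, so Irkir Sector is at UTC+05:45.
23:15 UTC + 5h45m = 05:00 local (rolling into the next day, 10 September 2020).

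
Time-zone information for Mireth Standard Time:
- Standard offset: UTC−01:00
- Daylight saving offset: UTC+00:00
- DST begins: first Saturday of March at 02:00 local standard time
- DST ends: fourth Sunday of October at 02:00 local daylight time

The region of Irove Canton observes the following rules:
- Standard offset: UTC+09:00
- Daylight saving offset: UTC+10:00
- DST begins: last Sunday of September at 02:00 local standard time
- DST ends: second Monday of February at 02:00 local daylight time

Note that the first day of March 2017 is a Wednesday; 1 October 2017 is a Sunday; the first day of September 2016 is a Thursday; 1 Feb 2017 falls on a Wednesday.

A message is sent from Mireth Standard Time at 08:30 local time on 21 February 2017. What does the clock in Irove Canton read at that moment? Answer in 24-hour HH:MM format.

18:30

1 March 2017 is a Wednesday, so the first Saturday is March 4.
1 October 2017 is a Sunday, so the first Sunday is October 1 and the fourth is October 22.
Daylight saving runs 4 March – 22 October; 21 February 2017 is outside that window, so Mireth Standard Time is on standard time at UTC−01:00.
08:30 Mireth Standard Time + 1h = 09:30 UTC.
1 September 2016 is a Thursday, so Sundays fall on 4, 11, 18, 25; the last is September 25.
1 February 2017 is a Wednesday, so the first Monday is February 6 and the second is February 13.
At the standard offset (UTC+09:00), 09:30 UTC + 9h = 18:30 Irove Canton standard time.
Daylight saving runs 25 September 2016 – 13 February 2017; the standard-time date in Irove Canton, 21 February 2017, is outside that window, so Irove Canton is on standard time at UTC+09:00.
09:30 UTC + 9h = 18:30 Irove Canton.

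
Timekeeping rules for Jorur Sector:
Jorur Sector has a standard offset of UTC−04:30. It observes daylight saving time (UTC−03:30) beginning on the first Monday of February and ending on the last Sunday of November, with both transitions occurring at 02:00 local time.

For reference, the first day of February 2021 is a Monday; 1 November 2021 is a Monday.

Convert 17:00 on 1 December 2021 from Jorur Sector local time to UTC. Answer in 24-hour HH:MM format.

21:30

1 February 2021 is a Monday, so the first Monday is February 1.
1 November 2021 is a Monday, so Sundays fall on 7, 14, 21, 28; the last is November 28.
1 December 2021 is outside the daylight-saving period (1 February – 28 November), so Jorur Sector is on standard time, UTC−04:30.
17:00 local + 4h30m = 21:30 UTC.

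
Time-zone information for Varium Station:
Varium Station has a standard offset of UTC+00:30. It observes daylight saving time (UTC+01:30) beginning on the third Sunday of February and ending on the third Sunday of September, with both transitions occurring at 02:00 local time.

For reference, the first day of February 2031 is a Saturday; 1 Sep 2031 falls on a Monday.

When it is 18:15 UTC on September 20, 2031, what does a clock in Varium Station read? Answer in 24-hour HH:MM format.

19:45

1 February 2031 is a Saturday, so the first Sunday is February 2 and the third is February 16.
1 September 2031 is a Monday, so the first Sunday is September 7 and the third is September 21.
At the standard offset (UTC+00:30), 18:15 UTC + 0h30m = 18:45 Varium Station standard time.
The standard-time date in Varium Station, September 20, 2031, lies within the daylight-saving period (16 February – 21 September), so Varium Station is on daylight time, UTC+01:30.
18:15 UTC + 1h30m = 19:45 local.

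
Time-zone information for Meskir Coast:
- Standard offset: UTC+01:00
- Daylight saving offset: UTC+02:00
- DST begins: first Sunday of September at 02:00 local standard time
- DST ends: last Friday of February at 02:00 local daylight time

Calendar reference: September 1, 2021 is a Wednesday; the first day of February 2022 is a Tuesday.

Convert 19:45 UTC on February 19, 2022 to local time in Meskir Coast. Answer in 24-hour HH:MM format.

21:45

1 September 2021 is a Wednesday, so the first Sunday is September 5.
1 February 2022 is a Tuesday, so Fridays fall on 4, 11, 18, 25; the last is February 25.
At the standard offset (UTC+01:00), 19:45 UTC + 1h = 20:45 Meskir Coast standard time.
The standard-time date in Meskir Coast, February 19, 2022, falls between 5 September 2021 and 25 February 2022, so daylight saving is in effect and Meskir Coast is at UTC+02:00.
19:45 UTC + 2h = 21:45 local.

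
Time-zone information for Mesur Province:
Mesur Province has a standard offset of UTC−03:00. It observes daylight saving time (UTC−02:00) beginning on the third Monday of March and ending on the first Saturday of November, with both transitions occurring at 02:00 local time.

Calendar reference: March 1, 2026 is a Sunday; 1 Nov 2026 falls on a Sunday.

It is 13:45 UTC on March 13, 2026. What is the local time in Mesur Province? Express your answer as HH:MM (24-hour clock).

1 March 2026 is a Sunday, so the first Monday is March 2 and the third is March 16.
1 November 2026 is a Sunday, so the first Saturday is November 7.
At the standard offset (UTC−03:00), 13:45 UTC − 3h = 10:45 Mesur Province standard time.
Daylight saving runs 16 March – 7 November; the standard-time date in Mesur Province, March 13, 2026, is outside that window, so Mesur Province is on standard time at UTC−03:00.
13:45 UTC − 3h = 10:45 local.

10:45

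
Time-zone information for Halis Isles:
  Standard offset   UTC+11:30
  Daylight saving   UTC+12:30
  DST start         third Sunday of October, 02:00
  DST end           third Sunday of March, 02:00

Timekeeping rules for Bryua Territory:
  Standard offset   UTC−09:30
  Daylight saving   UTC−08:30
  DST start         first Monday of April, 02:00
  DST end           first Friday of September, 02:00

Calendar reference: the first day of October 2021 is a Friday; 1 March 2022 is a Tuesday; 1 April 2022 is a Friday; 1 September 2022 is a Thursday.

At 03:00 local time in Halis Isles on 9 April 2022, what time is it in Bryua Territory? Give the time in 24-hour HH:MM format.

07:00

1 October 2021 is a Friday, so the first Sunday is October 3 and the third is October 17.
1 March 2022 is a Tuesday, so the first Sunday is March 6 and the third is March 20.
Daylight saving runs 17 October 2021 – 20 March 2022; 9 April 2022 is outside that window, so Halis Isles is on standard time at UTC+11:30.
03:00 Halis Isles − 11h30m = 15:30 UTC (rolling into the previous day, 8 April 2022).
1 April 2022 is a Friday, so the first Monday is April 4.
1 September 2022 is a Thursday, so the first Friday is September 2.
At the standard offset (UTC−09:30), 15:30 UTC − 9h30m = 06:00 Bryua Territory standard time.
The standard-time date in Bryua Territory, 8 April 2022, lies within the daylight-saving period (4 April – 2 September), so Bryua Territory is on daylight time, UTC−08:30.
15:30 UTC − 8h30m = 07:00 Bryua Territory.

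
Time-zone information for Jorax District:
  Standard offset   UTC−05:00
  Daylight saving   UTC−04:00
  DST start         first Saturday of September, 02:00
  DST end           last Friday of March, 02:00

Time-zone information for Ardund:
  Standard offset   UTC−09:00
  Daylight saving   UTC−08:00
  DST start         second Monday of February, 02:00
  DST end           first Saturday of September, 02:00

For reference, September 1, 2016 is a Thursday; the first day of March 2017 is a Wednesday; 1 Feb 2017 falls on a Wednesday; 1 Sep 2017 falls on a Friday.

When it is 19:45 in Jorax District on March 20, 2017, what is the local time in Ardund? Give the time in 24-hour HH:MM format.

1 September 2016 is a Thursday, so the first Saturday is September 3.
1 March 2017 is a Wednesday, so Fridays fall on 3, 10, 17, 24, 31; the last is March 31.
March 20, 2017 falls between 3 September 2016 and 31 March 2017, so daylight saving is in effect and Jorax District is at UTC−04:00.
19:45 Jorax District + 4h = 23:45 UTC.
1 February 2017 is a Wednesday, so the first Monday is February 6 and the second is February 13.
1 September 2017 is a Friday, so the first Saturday is September 2.
At the standard offset (UTC−09:00), 23:45 UTC − 9h = 14:45 Ardund standard time.
The standard-time date in Ardund, March 20, 2017, falls between 13 February and 2 September, so daylight saving is in effect and Ardund is at UTC−08:00.
23:45 UTC − 8h = 15:45 Ardund.

15:45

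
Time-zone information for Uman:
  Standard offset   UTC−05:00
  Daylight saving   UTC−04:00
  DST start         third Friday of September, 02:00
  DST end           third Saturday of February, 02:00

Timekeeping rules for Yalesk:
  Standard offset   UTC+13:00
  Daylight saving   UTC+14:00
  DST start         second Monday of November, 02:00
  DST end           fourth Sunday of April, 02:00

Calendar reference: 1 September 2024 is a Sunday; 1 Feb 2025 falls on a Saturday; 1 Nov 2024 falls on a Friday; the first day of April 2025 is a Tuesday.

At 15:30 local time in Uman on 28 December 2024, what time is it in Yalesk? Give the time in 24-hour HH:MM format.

1 September 2024 is a Sunday, so the first Friday is September 6 and the third is September 20.
1 February 2025 is a Saturday, so the first Saturday is February 1 and the third is February 15.
28 December 2024 falls between 20 September 2024 and 15 February 2025, so daylight saving is in effect and Uman is at UTC−04:00.
15:30 Uman + 4h = 19:30 UTC.
1 November 2024 is a Friday, so the first Monday is November 4 and the second is November 11.
1 April 2025 is a Tuesday, so the first Sunday is April 6 and the fourth is April 27.
At the standard offset (UTC+13:00), 19:30 UTC + 13h = 08:30 Yalesk standard time (rolling into the next day, 29 December 2024).
Daylight saving runs 11 November 2024 – 27 April 2025; the standard-time date in Yalesk, 29 December 2024, is inside that window, so Yalesk is at UTC+14:00.
19:30 UTC + 14h = 09:30 Yalesk (rolling into the next day, 29 December 2024).

09:30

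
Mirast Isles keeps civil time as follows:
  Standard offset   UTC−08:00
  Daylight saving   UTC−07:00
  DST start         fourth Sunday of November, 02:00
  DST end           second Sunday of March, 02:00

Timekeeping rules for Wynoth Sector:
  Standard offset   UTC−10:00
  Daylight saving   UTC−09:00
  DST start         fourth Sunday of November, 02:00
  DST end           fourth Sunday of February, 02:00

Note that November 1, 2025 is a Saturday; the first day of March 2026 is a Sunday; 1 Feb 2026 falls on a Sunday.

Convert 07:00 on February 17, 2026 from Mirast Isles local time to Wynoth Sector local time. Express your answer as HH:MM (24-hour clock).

05:00

1 November 2025 is a Saturday, so the first Sunday is November 2 and the fourth is November 23.
1 March 2026 is a Sunday, so the first Sunday is March 1 and the second is March 8.
February 17, 2026 lies within the daylight-saving period (23 November 2025 – 8 March 2026), so Mirast Isles is on daylight time, UTC−07:00.
07:00 Mirast Isles + 7h = 14:00 UTC.
1 November 2025 is a Saturday, so the first Sunday is November 2 and the fourth is November 23.
1 February 2026 is a Sunday, so the first Sunday is February 1 and the fourth is February 22.
At the standard offset (UTC−10:00), 14:00 UTC − 10h = 04:00 Wynoth Sector standard time.
The standard-time date in Wynoth Sector, February 17, 2026, lies within the daylight-saving period (23 November 2025 – 22 February 2026), so Wynoth Sector is on daylight time, UTC−09:00.
14:00 UTC − 9h = 05:00 Wynoth Sector.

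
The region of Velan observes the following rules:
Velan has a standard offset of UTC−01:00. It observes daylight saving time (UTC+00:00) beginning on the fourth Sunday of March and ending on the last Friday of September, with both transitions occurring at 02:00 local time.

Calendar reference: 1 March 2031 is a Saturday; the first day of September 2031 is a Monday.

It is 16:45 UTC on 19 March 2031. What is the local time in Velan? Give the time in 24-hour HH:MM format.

1 March 2031 is a Saturday, so the first Sunday is March 2 and the fourth is March 23.
1 September 2031 is a Monday, so Fridays fall on 5, 12, 19, 26; the last is September 26.
At the standard offset (UTC−01:00), 16:45 UTC − 1h = 15:45 Velan standard time.
The standard-time date in Velan, 19 March 2031, is outside the daylight-saving period (23 March – 26 September), so Velan is on standard time, UTC−01:00.
16:45 UTC − 1h = 15:45 local.

15:45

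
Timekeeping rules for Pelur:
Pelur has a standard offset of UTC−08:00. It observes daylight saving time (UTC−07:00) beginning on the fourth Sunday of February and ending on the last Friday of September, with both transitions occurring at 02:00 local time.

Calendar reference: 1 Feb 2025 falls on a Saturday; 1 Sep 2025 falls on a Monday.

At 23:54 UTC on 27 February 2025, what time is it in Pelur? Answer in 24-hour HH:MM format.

16:54

1 February 2025 is a Saturday, so the first Sunday is February 2 and the fourth is February 23.
1 September 2025 is a Monday, so Fridays fall on 5, 12, 19, 26; the last is September 26.
At the standard offset (UTC−08:00), 23:54 UTC − 8h = 15:54 Pelur standard time.
The standard-time date in Pelur, 27 February 2025, falls between 23 February and 26 September, so daylight saving is in effect and Pelur is at UTC−07:00.
23:54 UTC − 7h = 16:54 local.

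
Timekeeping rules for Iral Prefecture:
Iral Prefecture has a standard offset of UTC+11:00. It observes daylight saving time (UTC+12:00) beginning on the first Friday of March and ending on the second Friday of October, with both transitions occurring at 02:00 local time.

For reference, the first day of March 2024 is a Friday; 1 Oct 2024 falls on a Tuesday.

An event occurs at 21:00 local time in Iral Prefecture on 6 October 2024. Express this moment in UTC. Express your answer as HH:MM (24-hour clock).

09:00

1 March 2024 is a Friday, so the first Friday is March 1.
1 October 2024 is a Tuesday, so the first Friday is October 4 and the second is October 11.
Daylight saving runs 1 March – 11 October; 6 October 2024 is inside that window, so Iral Prefecture is at UTC+12:00.
21:00 local − 12h = 09:00 UTC.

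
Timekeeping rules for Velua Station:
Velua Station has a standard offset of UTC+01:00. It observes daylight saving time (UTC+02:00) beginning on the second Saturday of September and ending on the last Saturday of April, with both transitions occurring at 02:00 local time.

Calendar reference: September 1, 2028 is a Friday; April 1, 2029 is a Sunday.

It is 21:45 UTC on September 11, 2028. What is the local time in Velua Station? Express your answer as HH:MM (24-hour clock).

1 September 2028 is a Friday, so the first Saturday is September 2 and the second is September 9.
1 April 2029 is a Sunday, so Saturdays fall on 7, 14, 21, 28; the last is April 28.
At the standard offset (UTC+01:00), 21:45 UTC + 1h = 22:45 Velua Station standard time.
The standard-time date in Velua Station, September 11, 2028, lies within the daylight-saving period (9 September 2028 – 28 April 2029), so Velua Station is on daylight time, UTC+02:00.
21:45 UTC + 2h = 23:45 local.

23:45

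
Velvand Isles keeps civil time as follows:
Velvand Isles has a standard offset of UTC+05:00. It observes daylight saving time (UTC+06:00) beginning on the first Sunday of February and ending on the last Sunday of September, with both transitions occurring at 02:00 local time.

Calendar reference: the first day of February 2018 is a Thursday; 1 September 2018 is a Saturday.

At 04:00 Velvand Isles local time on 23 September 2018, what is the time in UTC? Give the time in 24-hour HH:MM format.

1 February 2018 is a Thursday, so the first Sunday is February 4.
1 September 2018 is a Saturday, so Sundays fall on 2, 9, 16, 23, 30; the last is September 30.
Daylight saving runs 4 February – 30 September; 23 September 2018 is inside that window, so Velvand Isles is at UTC+06:00.
04:00 local − 6h = 22:00 UTC (rolling into the previous day, 22 September 2018).

22:00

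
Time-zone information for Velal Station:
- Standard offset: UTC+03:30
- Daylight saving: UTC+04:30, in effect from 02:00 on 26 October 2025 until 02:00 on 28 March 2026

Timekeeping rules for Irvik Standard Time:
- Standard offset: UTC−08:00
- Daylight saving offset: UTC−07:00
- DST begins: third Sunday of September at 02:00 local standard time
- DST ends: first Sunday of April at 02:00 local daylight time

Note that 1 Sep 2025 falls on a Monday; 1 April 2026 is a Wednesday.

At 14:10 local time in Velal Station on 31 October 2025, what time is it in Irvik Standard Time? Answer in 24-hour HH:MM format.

31 October 2025 lies within the daylight-saving period (26 October 2025 – 28 March 2026), so Velal Station is on daylight time, UTC+04:30.
14:10 Velal Station − 4h30m = 09:40 UTC.
1 September 2025 is a Monday, so the first Sunday is September 7 and the third is September 21.
1 April 2026 is a Wednesday, so the first Sunday is April 5.
At the standard offset (UTC−08:00), 09:40 UTC − 8h = 01:40 Irvik Standard Time standard time.
The standard-time date in Irvik Standard Time, 31 October 2025, lies within the daylight-saving period (21 September 2025 – 5 April 2026), so Irvik Standard Time is on daylight time, UTC−07:00.
09:40 UTC − 7h = 02:40 Irvik Standard Time.

02:40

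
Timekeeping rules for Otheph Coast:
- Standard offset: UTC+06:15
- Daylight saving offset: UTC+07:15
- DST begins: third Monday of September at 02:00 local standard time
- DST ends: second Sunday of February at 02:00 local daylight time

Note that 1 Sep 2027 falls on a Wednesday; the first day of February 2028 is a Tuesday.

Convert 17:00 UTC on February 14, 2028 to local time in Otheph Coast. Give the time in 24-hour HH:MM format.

23:15

1 September 2027 is a Wednesday, so the first Monday is September 6 and the third is September 20.
1 February 2028 is a Tuesday, so the first Sunday is February 6 and the second is February 13.
At the standard offset (UTC+06:15), 17:00 UTC + 6h15m = 23:15 Otheph Coast standard time.
Daylight saving runs 20 September 2027 – 13 February 2028; the standard-time date in Otheph Coast, February 14, 2028, is outside that window, so Otheph Coast is on standard time at UTC+06:15.
17:00 UTC + 6h15m = 23:15 local.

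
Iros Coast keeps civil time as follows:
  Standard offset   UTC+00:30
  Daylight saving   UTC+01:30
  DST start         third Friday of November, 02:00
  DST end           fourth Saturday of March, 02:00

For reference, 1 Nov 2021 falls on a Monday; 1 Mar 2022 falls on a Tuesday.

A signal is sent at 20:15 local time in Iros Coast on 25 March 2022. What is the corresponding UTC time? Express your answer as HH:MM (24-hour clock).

1 November 2021 is a Monday, so the first Friday is November 5 and the third is November 19.
1 March 2022 is a Tuesday, so the first Saturday is March 5 and the fourth is March 26.
25 March 2022 lies within the daylight-saving period (19 November 2021 – 26 March 2022), so Iros Coast is on daylight time, UTC+01:30.
20:15 local − 1h30m = 18:45 UTC.

18:45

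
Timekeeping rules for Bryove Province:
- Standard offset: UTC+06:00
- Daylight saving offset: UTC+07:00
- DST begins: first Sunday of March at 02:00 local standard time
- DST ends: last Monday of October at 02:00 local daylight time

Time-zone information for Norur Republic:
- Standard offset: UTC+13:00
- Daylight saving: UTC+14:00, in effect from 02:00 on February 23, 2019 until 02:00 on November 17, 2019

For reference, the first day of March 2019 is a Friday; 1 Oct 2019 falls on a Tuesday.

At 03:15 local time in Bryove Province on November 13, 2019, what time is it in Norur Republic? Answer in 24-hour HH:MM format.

1 March 2019 is a Friday, so the first Sunday is March 3.
1 October 2019 is a Tuesday, so Mondays fall on 7, 14, 21, 28; the last is October 28.
November 13, 2019 does not fall between 3 March and 28 October, so daylight saving is not in effect and Bryove Province is at UTC+06:00.
03:15 Bryove Province − 6h = 21:15 UTC (rolling into the previous day, 12 November 2019).
At the standard offset (UTC+13:00), 21:15 UTC + 13h = 10:15 Norur Republic standard time (rolling into the next day, 13 November 2019).
The standard-time date in Norur Republic, November 13, 2019, lies within the daylight-saving period (23 February – 17 November), so Norur Republic is on daylight time, UTC+14:00.
21:15 UTC + 14h = 11:15 Norur Republic (rolling into the next day, 13 November 2019).

11:15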